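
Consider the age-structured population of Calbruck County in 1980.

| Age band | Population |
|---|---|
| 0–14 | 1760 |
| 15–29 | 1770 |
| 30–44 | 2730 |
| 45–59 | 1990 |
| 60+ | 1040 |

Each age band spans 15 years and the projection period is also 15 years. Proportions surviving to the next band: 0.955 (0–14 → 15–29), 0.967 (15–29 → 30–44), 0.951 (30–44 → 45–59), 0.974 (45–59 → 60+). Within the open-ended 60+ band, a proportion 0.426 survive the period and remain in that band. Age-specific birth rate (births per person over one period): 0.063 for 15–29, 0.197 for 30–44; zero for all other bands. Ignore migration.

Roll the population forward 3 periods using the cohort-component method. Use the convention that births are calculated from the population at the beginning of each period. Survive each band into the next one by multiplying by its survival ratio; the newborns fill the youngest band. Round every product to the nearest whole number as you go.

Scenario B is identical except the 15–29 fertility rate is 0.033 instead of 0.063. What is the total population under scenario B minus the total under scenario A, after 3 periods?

-120

Period 1.
Births: 1770 * 0.063 = 112 ; 2730 * 0.197 = 538 → total 650
15–29: 1760 * 0.955 = 1681
30–44: 1770 * 0.967 = 1712
45–59: 2730 * 0.951 = 2596
60+: 1990 * 0.974 + 1040 * 0.426 = 1938 + 443 = 2381
→ [650, 1681, 1712, 2596, 2381]
Period 2.
Births: 1681 * 0.063 = 106 ; 1712 * 0.197 = 337 → total 443
15–29: 650 * 0.955 = 621
30–44: 1681 * 0.967 = 1626
45–59: 1712 * 0.951 = 1628
60+: 2596 * 0.974 + 2381 * 0.426 = 2529 + 1014 = 3543
→ [443, 621, 1626, 1628, 3543]
Period 3.
Births: 621 * 0.063 = 39 ; 1626 * 0.197 = 320 → total 359
15–29: 443 * 0.955 = 423
30–44: 621 * 0.967 = 601
45–59: 1626 * 0.951 = 1546
60+: 1628 * 0.974 + 3543 * 0.426 = 1586 + 1509 = 3095
→ [359, 423, 601, 1546, 3095]
Scenario A total after 3 periods: 6024
Scenario B projection —
Period 1.
Births: 1770 * 0.033 = 58 ; 2730 * 0.197 = 538 → total 596
15–29: 1760 * 0.955 = 1681
30–44: 1770 * 0.967 = 1712
45–59: 2730 * 0.951 = 2596
60+: 1990 * 0.974 + 1040 * 0.426 = 1938 + 443 = 2381
→ [596, 1681, 1712, 2596, 2381]
Period 2.
Births: 1681 * 0.033 = 55 ; 1712 * 0.197 = 337 → total 392
15–29: 596 * 0.955 = 569
30–44: 1681 * 0.967 = 1626
45–59: 1712 * 0.951 = 1628
60+: 2596 * 0.974 + 2381 * 0.426 = 2529 + 1014 = 3543
→ [392, 569, 1626, 1628, 3543]
Period 3.
Births: 569 * 0.033 = 19 ; 1626 * 0.197 = 320 → total 339
15–29: 392 * 0.955 = 374
30–44: 569 * 0.967 = 550
45–59: 1626 * 0.951 = 1546
60+: 1628 * 0.974 + 3543 * 0.426 = 1586 + 1509 = 3095
→ [339, 374, 550, 1546, 3095]
Scenario B total after 3 periods: 5904
Difference B − A = 5904 − 6024 = -120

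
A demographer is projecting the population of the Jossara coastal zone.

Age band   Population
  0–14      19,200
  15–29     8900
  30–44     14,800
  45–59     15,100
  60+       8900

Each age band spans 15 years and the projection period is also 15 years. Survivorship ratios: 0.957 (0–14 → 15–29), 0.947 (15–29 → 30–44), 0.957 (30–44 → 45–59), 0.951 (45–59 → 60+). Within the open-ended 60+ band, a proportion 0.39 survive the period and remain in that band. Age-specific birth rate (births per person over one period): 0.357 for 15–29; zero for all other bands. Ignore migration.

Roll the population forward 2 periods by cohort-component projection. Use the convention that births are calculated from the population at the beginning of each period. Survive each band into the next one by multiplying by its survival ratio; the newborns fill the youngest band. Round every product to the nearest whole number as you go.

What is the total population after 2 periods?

55490

[period 1]
Births: 8900 * 0.357 = 3177
15–29: 19200 * 0.957 = 18374
30–44: 8900 * 0.947 = 8428
45–59: 14800 * 0.957 = 14164
60+: 15100 * 0.951 + 8900 * 0.39 = 14360 + 3471 = 17831
End of period: [3177, 18374, 8428, 14164, 17831]
[period 2]
Births: 18374 * 0.357 = 6560
15–29: 3177 * 0.957 = 3040
30–44: 18374 * 0.947 = 17400
45–59: 8428 * 0.957 = 8066
60+: 14164 * 0.951 + 17831 * 0.39 = 13470 + 6954 = 20424
End of period: [6560, 3040, 17400, 8066, 20424]
Total after period 2: 6560 + 3040 + 17400 + 8066 + 20424 = 55490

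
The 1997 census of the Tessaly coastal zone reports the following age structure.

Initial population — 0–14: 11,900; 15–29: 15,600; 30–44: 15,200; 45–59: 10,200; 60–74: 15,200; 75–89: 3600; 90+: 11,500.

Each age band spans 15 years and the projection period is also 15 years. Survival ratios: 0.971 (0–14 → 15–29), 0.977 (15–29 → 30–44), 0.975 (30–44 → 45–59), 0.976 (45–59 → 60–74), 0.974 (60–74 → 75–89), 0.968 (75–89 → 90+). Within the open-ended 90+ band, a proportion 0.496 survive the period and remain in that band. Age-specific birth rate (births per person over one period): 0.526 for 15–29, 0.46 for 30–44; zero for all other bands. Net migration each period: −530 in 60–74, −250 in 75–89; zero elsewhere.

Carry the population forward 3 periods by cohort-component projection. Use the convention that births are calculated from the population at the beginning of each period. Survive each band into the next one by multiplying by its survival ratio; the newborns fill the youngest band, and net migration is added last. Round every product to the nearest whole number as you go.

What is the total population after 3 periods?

96277

Numbering the groups 1..7 from youngest to oldest:
— Period 1 —
Births: 15600 × 0.526 = 8206 ; 15200 × 0.46 = 6992 → total 15198
Group 2: 11900 × 0.971 = 11555
Group 3: 15600 × 0.977 = 15241
Group 4: 15200 × 0.975 = 14820
Group 5: 10200 × 0.976 = 9955
Group 6: 15200 × 0.974 = 14805
Group 7: 3600 × 0.968 + 11500 × 0.496 = 3485 + 5704 = 9189
Net migration: Group 5 − 530 → 9425; Group 6 − 250 → 14555
Population now: 0–14=15198, 15–29=11555, 30–44=15241, 45–59=14820, 60–74=9425, 75–89=14555, 90+=9189
— Period 2 —
Births: 11555 × 0.526 = 6078 ; 15241 × 0.46 = 7011 → total 13089
Group 2: 15198 × 0.971 = 14757
Group 3: 11555 × 0.977 = 11289
Group 4: 15241 × 0.975 = 14860
Group 5: 14820 × 0.976 = 14464
Group 6: 9425 × 0.974 = 9180
Group 7: 14555 × 0.968 + 9189 × 0.496 = 14089 + 4558 = 18647
Net migration: Group 5 − 530 → 13934; Group 6 − 250 → 8930
Population now: 0–14=13089, 15–29=14757, 30–44=11289, 45–59=14860, 60–74=13934, 75–89=8930, 90+=18647
— Period 3 —
Births: 14757 × 0.526 = 7762 ; 11289 × 0.46 = 5193 → total 12955
Group 2: 13089 × 0.971 = 12709
Group 3: 14757 × 0.977 = 14418
Group 4: 11289 × 0.975 = 11007
Group 5: 14860 × 0.976 = 14503
Group 6: 13934 × 0.974 = 13572
Group 7: 8930 × 0.968 + 18647 × 0.496 = 8644 + 9249 = 17893
Net migration: Group 5 − 530 → 13973; Group 6 − 250 → 13322
Population now: 0–14=12955, 15–29=12709, 30–44=14418, 45–59=11007, 60–74=13973, 75–89=13322, 90+=17893
Total after period 3: 12955 + 12709 + 14418 + 11007 + 13973 + 13322 + 17893 = 96277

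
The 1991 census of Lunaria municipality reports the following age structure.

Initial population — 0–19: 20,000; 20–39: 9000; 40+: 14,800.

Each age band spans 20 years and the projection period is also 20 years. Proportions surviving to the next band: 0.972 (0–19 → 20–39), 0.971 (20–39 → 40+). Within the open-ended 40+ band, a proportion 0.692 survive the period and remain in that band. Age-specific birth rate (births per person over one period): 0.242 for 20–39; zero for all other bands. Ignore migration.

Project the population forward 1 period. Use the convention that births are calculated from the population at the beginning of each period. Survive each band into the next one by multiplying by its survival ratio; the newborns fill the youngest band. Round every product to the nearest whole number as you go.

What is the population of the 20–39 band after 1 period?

19440

— Period 1 —
Births: 9000 * 0.242 = 2178
20–39: 20000 * 0.972 = 19440
40+: 9000 * 0.971 + 14800 * 0.692 = 8739 + 10242 = 18981
Population now: 0–19=2178, 20–39=19440, 40+=18981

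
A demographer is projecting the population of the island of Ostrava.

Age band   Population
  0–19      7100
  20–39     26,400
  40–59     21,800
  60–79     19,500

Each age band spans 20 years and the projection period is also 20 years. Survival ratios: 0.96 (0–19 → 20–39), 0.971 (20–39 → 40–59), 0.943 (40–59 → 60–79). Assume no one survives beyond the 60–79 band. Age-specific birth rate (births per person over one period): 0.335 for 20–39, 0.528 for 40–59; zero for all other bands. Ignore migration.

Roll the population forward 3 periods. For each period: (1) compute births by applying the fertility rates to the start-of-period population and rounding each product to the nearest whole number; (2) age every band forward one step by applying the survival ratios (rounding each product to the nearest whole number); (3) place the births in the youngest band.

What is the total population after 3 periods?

50439

Let band 1 be 0–19 through band 4 = 60–79.
After projecting period 1:
Births: 26400 × 0.335 = 8844, 21800 × 0.528 = 11510 — total 20354
Band 2: 7100 × 0.96 = 6816
Band 3: 26400 × 0.971 = 25634
Band 4: 21800 × 0.943 = 20557
Population now: 0–19=20354, 20–39=6816, 40–59=25634, 60–79=20557
After projecting period 2:
Births: 6816 × 0.335 = 2283, 25634 × 0.528 = 13535 — total 15818
Band 2: 20354 × 0.96 = 19540
Band 3: 6816 × 0.971 = 6618
Band 4: 25634 × 0.943 = 24173
Population now: 0–19=15818, 20–39=19540, 40–59=6618, 60–79=24173
After projecting period 3:
Births: 19540 × 0.335 = 6546, 6618 × 0.528 = 3494 — total 10040
Band 2: 15818 × 0.96 = 15185
Band 3: 19540 × 0.971 = 18973
Band 4: 6618 × 0.943 = 6241
Population now: 0–19=10040, 20–39=15185, 40–59=18973, 60–79=6241
Total after period 3: 10040 + 15185 + 18973 + 6241 = 50439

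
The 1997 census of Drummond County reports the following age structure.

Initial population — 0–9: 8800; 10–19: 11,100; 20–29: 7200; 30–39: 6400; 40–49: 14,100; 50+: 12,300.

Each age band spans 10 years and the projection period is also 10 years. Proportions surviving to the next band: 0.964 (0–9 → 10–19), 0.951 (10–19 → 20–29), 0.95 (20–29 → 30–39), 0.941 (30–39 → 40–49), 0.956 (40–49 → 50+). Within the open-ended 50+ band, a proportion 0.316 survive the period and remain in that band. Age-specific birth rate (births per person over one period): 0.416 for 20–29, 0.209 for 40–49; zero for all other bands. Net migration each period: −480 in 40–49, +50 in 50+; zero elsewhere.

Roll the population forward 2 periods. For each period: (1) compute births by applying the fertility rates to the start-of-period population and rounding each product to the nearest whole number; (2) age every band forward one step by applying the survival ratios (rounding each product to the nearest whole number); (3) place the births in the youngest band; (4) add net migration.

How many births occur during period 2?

5549

Numbering the bands 1..6 from youngest to oldest:
Period 1:
Births: 7200 * 0.416 = 2995  |  14100 * 0.209 = 2947 → 5942
Band 2: 8800 * 0.964 = 8483
Band 3: 11100 * 0.951 = 10556
Band 4: 7200 * 0.95 = 6840
Band 5: 6400 * 0.941 = 6022
Band 6: 14100 * 0.956 + 12300 * 0.316 = 13480 + 3887 = 17367
Net migration: Band 5 − 480 → 5542; Band 6 + 50 → 17417
Giving 5942 / 8483 / 10556 / 6840 / 5542 / 17417.
Period 2:
Births: 10556 * 0.416 = 4391  |  5542 * 0.209 = 1158 → 5549
Band 2: 5942 * 0.964 = 5728
Band 3: 8483 * 0.951 = 8067
Band 4: 10556 * 0.95 = 10028
Band 5: 6840 * 0.941 = 6436
Band 6: 5542 * 0.956 + 17417 * 0.316 = 5298 + 5504 = 10802
Net migration: Band 5 − 480 → 5956; Band 6 + 50 → 10852
Giving 5549 / 5728 / 8067 / 10028 / 5956 / 10852.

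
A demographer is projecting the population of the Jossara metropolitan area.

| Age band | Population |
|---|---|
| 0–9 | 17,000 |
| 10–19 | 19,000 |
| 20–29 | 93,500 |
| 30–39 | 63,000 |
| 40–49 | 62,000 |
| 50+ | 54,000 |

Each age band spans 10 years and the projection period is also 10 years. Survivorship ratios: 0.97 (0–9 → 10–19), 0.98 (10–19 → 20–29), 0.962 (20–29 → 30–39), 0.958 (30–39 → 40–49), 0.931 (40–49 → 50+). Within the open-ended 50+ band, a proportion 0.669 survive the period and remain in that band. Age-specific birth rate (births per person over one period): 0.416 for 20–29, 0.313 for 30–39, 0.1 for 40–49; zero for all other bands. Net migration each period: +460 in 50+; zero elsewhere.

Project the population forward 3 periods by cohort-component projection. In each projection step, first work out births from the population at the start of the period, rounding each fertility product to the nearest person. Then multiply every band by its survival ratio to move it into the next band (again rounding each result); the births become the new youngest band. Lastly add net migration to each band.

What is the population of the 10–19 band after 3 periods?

[period 1]
Births: 93500 * 0.416 = 38896  |  63000 * 0.313 = 19719  |  62000 * 0.1 = 6200 → total 64815
10–19: 17000 * 0.97 = 16490
20–29: 19000 * 0.98 = 18620
30–39: 93500 * 0.962 = 89947
40–49: 63000 * 0.958 = 60354
50+: 62000 * 0.931 + 54000 * 0.669 = 57722 + 36126 = 93848
Net migration: 50+ + 460 → 94308
End of period: [64815, 16490, 18620, 89947, 60354, 94308]
[period 2]
Births: 18620 * 0.416 = 7746  |  89947 * 0.313 = 28153  |  60354 * 0.1 = 6035 → total 41934
10–19: 64815 * 0.97 = 62871
20–29: 16490 * 0.98 = 16160
30–39: 18620 * 0.962 = 17912
40–49: 89947 * 0.958 = 86169
50+: 60354 * 0.931 + 94308 * 0.669 = 56190 + 63092 = 119282
Net migration: 50+ + 460 → 119742
End of period: [41934, 62871, 16160, 17912, 86169, 119742]
[period 3]
Births: 16160 * 0.416 = 6723  |  17912 * 0.313 = 5606  |  86169 * 0.1 = 8617 → total 20946
10–19: 41934 * 0.97 = 40676
20–29: 62871 * 0.98 = 61614
30–39: 16160 * 0.962 = 15546
40–49: 17912 * 0.958 = 17160
50+: 86169 * 0.931 + 119742 * 0.669 = 80223 + 80107 = 160330
Net migration: 50+ + 460 → 160790
End of period: [20946, 40676, 61614, 15546, 17160, 160790]

40676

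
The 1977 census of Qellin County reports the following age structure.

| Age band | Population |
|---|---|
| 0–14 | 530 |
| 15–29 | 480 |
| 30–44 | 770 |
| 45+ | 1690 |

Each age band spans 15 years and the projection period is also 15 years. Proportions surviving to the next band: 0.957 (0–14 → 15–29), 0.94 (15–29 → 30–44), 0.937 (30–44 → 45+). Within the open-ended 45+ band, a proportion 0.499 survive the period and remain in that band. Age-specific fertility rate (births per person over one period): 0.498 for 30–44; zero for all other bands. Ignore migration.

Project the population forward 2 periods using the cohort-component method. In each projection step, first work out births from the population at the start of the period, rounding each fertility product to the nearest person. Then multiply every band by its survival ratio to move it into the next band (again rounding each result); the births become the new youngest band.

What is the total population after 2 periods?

Numbering the bands 1..4 from youngest to oldest:
Period 1.
Births: 770 * 0.498 = 383
Band 2: 530 * 0.957 = 507
Band 3: 480 * 0.94 = 451
Band 4: 770 * 0.937 + 1690 * 0.499 = 721 + 843 = 1564
→ [383, 507, 451, 1564]
Period 2.
Births: 451 * 0.498 = 225
Band 2: 383 * 0.957 = 367
Band 3: 507 * 0.94 = 477
Band 4: 451 * 0.937 + 1564 * 0.499 = 423 + 780 = 1203
→ [225, 367, 477, 1203]
Total after period 2: 225 + 367 + 477 + 1203 = 2272

2272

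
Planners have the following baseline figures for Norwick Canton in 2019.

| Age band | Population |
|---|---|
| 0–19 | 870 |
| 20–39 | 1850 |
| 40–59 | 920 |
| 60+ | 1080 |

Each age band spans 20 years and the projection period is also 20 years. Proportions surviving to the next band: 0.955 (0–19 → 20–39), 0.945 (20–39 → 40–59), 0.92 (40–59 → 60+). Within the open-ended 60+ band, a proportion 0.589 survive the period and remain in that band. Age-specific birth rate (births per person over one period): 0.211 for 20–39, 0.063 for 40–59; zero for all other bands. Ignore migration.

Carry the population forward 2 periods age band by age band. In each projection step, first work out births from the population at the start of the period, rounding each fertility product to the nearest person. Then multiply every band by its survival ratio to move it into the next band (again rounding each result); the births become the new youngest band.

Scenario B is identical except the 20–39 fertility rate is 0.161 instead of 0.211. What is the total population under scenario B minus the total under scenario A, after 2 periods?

-129

Call the groups 1 to 4, youngest first.
[period 1]
Births: 1850 * 0.211 = 390  |  920 * 0.063 = 58 ⇒ total 448
Group 2: 870 * 0.955 = 831
Group 3: 1850 * 0.945 = 1748
Group 4: 920 * 0.92 + 1080 * 0.589 = 846 + 636 = 1482
Giving 448 / 831 / 1748 / 1482.
[period 2]
Births: 831 * 0.211 = 175  |  1748 * 0.063 = 110 ⇒ total 285
Group 2: 448 * 0.955 = 428
Group 3: 831 * 0.945 = 785
Group 4: 1748 * 0.92 + 1482 * 0.589 = 1608 + 873 = 2481
Giving 285 / 428 / 785 / 2481.
Scenario A total after 2 periods: 3979
Scenario B projection —
[period 1]
Births: 1850 * 0.161 = 298  |  920 * 0.063 = 58 ⇒ total 356
Group 2: 870 * 0.955 = 831
Group 3: 1850 * 0.945 = 1748
Group 4: 920 * 0.92 + 1080 * 0.589 = 846 + 636 = 1482
Giving 356 / 831 / 1748 / 1482.
[period 2]
Births: 831 * 0.161 = 134  |  1748 * 0.063 = 110 ⇒ total 244
Group 2: 356 * 0.955 = 340
Group 3: 831 * 0.945 = 785
Group 4: 1748 * 0.92 + 1482 * 0.589 = 1608 + 873 = 2481
Giving 244 / 340 / 785 / 2481.
Scenario B total after 2 periods: 3850
Difference B − A = 3850 − 3979 = -129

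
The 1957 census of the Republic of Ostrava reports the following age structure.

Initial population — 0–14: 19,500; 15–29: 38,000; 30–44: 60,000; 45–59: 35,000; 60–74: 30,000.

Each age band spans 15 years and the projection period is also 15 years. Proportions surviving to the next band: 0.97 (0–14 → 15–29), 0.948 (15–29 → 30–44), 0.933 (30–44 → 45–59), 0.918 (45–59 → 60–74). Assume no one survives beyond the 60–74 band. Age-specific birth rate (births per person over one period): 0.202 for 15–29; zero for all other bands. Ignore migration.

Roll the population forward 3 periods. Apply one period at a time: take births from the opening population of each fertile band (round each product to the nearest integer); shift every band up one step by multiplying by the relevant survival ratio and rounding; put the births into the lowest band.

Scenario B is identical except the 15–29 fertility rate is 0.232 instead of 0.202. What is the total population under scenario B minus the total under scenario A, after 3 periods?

2078

Period 1.
Births: 38000 × 0.202 = 7676
15–29: 19500 × 0.97 = 18915
30–44: 38000 × 0.948 = 36024
45–59: 60000 × 0.933 = 55980
60–74: 35000 × 0.918 = 32130
Population now: 0–14=7676, 15–29=18915, 30–44=36024, 45–59=55980, 60–74=32130
Period 2.
Births: 18915 × 0.202 = 3821
15–29: 7676 × 0.97 = 7446
30–44: 18915 × 0.948 = 17931
45–59: 36024 × 0.933 = 33610
60–74: 55980 × 0.918 = 51390
Population now: 0–14=3821, 15–29=7446, 30–44=17931, 45–59=33610, 60–74=51390
Period 3.
Births: 7446 × 0.202 = 1504
15–29: 3821 × 0.97 = 3706
30–44: 7446 × 0.948 = 7059
45–59: 17931 × 0.933 = 16730
60–74: 33610 × 0.918 = 30854
Population now: 0–14=1504, 15–29=3706, 30–44=7059, 45–59=16730, 60–74=30854
Scenario A total after 3 periods: 59853
Scenario B projection —
Period 1.
Births: 38000 × 0.232 = 8816
15–29: 19500 × 0.97 = 18915
30–44: 38000 × 0.948 = 36024
45–59: 60000 × 0.933 = 55980
60–74: 35000 × 0.918 = 32130
Population now: 0–14=8816, 15–29=18915, 30–44=36024, 45–59=55980, 60–74=32130
Period 2.
Births: 18915 × 0.232 = 4388
15–29: 8816 × 0.97 = 8552
30–44: 18915 × 0.948 = 17931
45–59: 36024 × 0.933 = 33610
60–74: 55980 × 0.918 = 51390
Population now: 0–14=4388, 15–29=8552, 30–44=17931, 45–59=33610, 60–74=51390
Period 3.
Births: 8552 × 0.232 = 1984
15–29: 4388 × 0.97 = 4256
30–44: 8552 × 0.948 = 8107
45–59: 17931 × 0.933 = 16730
60–74: 33610 × 0.918 = 30854
Population now: 0–14=1984, 15–29=4256, 30–44=8107, 45–59=16730, 60–74=30854
Scenario B total after 3 periods: 61931
Difference B − A = 61931 − 59853 = 2078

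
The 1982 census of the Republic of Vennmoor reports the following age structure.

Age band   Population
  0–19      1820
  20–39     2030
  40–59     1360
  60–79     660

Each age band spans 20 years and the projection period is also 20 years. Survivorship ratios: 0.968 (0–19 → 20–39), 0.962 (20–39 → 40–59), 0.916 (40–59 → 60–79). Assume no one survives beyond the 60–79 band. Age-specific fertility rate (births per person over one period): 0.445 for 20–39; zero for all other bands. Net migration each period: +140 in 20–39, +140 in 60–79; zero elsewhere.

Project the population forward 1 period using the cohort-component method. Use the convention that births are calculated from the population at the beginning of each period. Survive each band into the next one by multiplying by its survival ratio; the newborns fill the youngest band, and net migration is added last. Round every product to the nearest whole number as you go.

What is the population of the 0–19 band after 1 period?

Let band 1 be 0–19 through band 4 = 60–79.
[period 1]
Births: 2030 × 0.445 = 903
Band 2: 1820 × 0.968 = 1762
Band 3: 2030 × 0.962 = 1953
Band 4: 1360 × 0.916 = 1246
Net migration: Band 2 + 140 → 1902; Band 4 + 140 → 1386
Giving 903 / 1902 / 1953 / 1386.

903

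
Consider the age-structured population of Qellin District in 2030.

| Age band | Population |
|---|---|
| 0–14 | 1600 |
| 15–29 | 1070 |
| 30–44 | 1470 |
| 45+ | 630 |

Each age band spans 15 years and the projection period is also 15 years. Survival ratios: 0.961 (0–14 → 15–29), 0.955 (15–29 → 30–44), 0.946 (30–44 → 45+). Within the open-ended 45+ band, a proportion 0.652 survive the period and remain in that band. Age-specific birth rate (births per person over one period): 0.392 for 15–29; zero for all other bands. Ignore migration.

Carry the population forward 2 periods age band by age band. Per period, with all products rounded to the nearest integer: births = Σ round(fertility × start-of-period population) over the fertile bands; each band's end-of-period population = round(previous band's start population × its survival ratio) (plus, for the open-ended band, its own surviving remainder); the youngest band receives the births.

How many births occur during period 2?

Numbering the groups 1..4 from youngest to oldest:
Period 1:
Births: 1070 * 0.392 = 419
Group 2: 1600 * 0.961 = 1538
Group 3: 1070 * 0.955 = 1022
Group 4: 1470 * 0.946 + 630 * 0.652 = 1391 + 411 = 1802
Population now: 0–14=419, 15–29=1538, 30–44=1022, 45+=1802
Period 2:
Births: 1538 * 0.392 = 603
Group 2: 419 * 0.961 = 403
Group 3: 1538 * 0.955 = 1469
Group 4: 1022 * 0.946 + 1802 * 0.652 = 967 + 1175 = 2142
Population now: 0–14=603, 15–29=403, 30–44=1469, 45+=2142

603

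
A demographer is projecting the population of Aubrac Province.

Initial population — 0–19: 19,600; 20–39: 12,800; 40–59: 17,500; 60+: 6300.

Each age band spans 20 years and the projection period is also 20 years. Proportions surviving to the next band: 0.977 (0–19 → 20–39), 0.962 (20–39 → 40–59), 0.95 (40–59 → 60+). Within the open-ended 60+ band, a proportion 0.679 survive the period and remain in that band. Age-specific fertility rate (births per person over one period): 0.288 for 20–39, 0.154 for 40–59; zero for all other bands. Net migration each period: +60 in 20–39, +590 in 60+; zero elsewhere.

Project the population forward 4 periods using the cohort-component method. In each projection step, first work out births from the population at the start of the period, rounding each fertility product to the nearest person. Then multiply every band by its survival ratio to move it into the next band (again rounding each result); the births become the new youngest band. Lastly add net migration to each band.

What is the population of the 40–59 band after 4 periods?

— Period 1 —
Births: 12800 * 0.288 = 3686  |  17500 * 0.154 = 2695 — total 6381
20–39: 19600 * 0.977 = 19149
40–59: 12800 * 0.962 = 12314
60+: 17500 * 0.95 + 6300 * 0.679 = 16625 + 4278 = 20903
Net migration: 20–39 + 60 → 19209; 60+ + 590 → 21493
Giving 6381 / 19209 / 12314 / 21493.
— Period 2 —
Births: 19209 * 0.288 = 5532  |  12314 * 0.154 = 1896 — total 7428
20–39: 6381 * 0.977 = 6234
40–59: 19209 * 0.962 = 18479
60+: 12314 * 0.95 + 21493 * 0.679 = 11698 + 14594 = 26292
Net migration: 20–39 + 60 → 6294; 60+ + 590 → 26882
Giving 7428 / 6294 / 18479 / 26882.
— Period 3 —
Births: 6294 * 0.288 = 1813  |  18479 * 0.154 = 2846 — total 4659
20–39: 7428 * 0.977 = 7257
40–59: 6294 * 0.962 = 6055
60+: 18479 * 0.95 + 26882 * 0.679 = 17555 + 18253 = 35808
Net migration: 20–39 + 60 → 7317; 60+ + 590 → 36398
Giving 4659 / 7317 / 6055 / 36398.
— Period 4 —
Births: 7317 * 0.288 = 2107  |  6055 * 0.154 = 932 — total 3039
20–39: 4659 * 0.977 = 4552
40–59: 7317 * 0.962 = 7039
60+: 6055 * 0.95 + 36398 * 0.679 = 5752 + 24714 = 30466
Net migration: 20–39 + 60 → 4612; 60+ + 590 → 31056
Giving 3039 / 4612 / 7039 / 31056.

7039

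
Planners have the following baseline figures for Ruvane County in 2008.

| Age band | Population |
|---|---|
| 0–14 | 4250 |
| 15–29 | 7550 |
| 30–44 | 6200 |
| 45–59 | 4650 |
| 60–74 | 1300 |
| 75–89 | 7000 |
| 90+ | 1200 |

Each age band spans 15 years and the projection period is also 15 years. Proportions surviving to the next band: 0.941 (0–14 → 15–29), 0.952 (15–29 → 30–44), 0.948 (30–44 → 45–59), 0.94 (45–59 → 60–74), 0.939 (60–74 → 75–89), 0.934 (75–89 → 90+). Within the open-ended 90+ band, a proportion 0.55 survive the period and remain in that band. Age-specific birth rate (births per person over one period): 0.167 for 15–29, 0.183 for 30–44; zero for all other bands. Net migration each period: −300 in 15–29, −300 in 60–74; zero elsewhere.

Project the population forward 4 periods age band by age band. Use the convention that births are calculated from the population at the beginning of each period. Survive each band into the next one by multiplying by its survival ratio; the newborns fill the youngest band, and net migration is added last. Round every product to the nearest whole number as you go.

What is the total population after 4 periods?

After projecting period 1:
Births: 7550 × 0.167 = 1261, 6200 × 0.183 = 1135 — total 2396
15–29: 4250 × 0.941 = 3999
30–44: 7550 × 0.952 = 7188
45–59: 6200 × 0.948 = 5878
60–74: 4650 × 0.94 = 4371
75–89: 1300 × 0.939 = 1221
90+: 7000 × 0.934 + 1200 × 0.55 = 6538 + 660 = 7198
Net migration: 15–29 − 300 → 3699; 60–74 − 300 → 4071
Giving 2396 / 3699 / 7188 / 5878 / 4071 / 1221 / 7198.
After projecting period 2:
Births: 3699 × 0.167 = 618, 7188 × 0.183 = 1315 — total 1933
15–29: 2396 × 0.941 = 2255
30–44: 3699 × 0.952 = 3521
45–59: 7188 × 0.948 = 6814
60–74: 5878 × 0.94 = 5525
75–89: 4071 × 0.939 = 3823
90+: 1221 × 0.934 + 7198 × 0.55 = 1140 + 3959 = 5099
Net migration: 15–29 − 300 → 1955; 60–74 − 300 → 5225
Giving 1933 / 1955 / 3521 / 6814 / 5225 / 3823 / 5099.
After projecting period 3:
Births: 1955 × 0.167 = 326, 3521 × 0.183 = 644 — total 970
15–29: 1933 × 0.941 = 1819
30–44: 1955 × 0.952 = 1861
45–59: 3521 × 0.948 = 3338
60–74: 6814 × 0.94 = 6405
75–89: 5225 × 0.939 = 4906
90+: 3823 × 0.934 + 5099 × 0.55 = 3571 + 2804 = 6375
Net migration: 15–29 − 300 → 1519; 60–74 − 300 → 6105
Giving 970 / 1519 / 1861 / 3338 / 6105 / 4906 / 6375.
After projecting period 4:
Births: 1519 × 0.167 = 254, 1861 × 0.183 = 341 — total 595
15–29: 970 × 0.941 = 913
30–44: 1519 × 0.952 = 1446
45–59: 1861 × 0.948 = 1764
60–74: 3338 × 0.94 = 3138
75–89: 6105 × 0.939 = 5733
90+: 4906 × 0.934 + 6375 × 0.55 = 4582 + 3506 = 8088
Net migration: 15–29 − 300 → 613; 60–74 − 300 → 2838
Giving 595 / 613 / 1446 / 1764 / 2838 / 5733 / 8088.
Total after period 4: 595 + 613 + 1446 + 1764 + 2838 + 5733 + 8088 = 21077

21077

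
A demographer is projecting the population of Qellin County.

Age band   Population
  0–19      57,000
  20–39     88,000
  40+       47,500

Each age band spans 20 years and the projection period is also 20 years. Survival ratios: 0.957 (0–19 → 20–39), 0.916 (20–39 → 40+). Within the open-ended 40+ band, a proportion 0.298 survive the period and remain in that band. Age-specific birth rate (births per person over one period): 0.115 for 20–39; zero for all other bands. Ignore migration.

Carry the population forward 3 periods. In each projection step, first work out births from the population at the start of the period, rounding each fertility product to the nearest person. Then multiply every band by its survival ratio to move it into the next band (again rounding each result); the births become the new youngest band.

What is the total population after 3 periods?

— Period 1 —
Births: 88000 × 0.115 = 10120
20–39: 57000 × 0.957 = 54549
40+: 88000 × 0.916 + 47500 × 0.298 = 80608 + 14155 = 94763
→ [10120, 54549, 94763]
— Period 2 —
Births: 54549 × 0.115 = 6273
20–39: 10120 × 0.957 = 9685
40+: 54549 × 0.916 + 94763 × 0.298 = 49967 + 28239 = 78206
→ [6273, 9685, 78206]
— Period 3 —
Births: 9685 × 0.115 = 1114
20–39: 6273 × 0.957 = 6003
40+: 9685 × 0.916 + 78206 × 0.298 = 8871 + 23305 = 32176
→ [1114, 6003, 32176]
Total after period 3: 1114 + 6003 + 32176 = 39293

39293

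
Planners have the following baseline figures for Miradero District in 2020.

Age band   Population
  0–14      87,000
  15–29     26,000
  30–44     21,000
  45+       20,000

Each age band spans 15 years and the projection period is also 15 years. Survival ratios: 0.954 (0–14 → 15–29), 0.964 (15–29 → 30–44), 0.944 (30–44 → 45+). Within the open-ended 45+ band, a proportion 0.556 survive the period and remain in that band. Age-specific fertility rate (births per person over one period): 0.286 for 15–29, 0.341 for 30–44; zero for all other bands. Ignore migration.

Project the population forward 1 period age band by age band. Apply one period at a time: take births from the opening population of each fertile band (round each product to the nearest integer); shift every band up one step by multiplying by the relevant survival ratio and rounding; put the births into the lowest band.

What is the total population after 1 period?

153603

Numbering the bands 1..4 from youngest to oldest:
After projecting period 1:
Births: 26000 × 0.286 = 7436, 21000 × 0.341 = 7161 ⇒ total 14597
Band 2: 87000 × 0.954 = 82998
Band 3: 26000 × 0.964 = 25064
Band 4: 21000 × 0.944 + 20000 × 0.556 = 19824 + 11120 = 30944
End of period: [14597, 82998, 25064, 30944]
Total after period 1: 14597 + 82998 + 25064 + 30944 = 153603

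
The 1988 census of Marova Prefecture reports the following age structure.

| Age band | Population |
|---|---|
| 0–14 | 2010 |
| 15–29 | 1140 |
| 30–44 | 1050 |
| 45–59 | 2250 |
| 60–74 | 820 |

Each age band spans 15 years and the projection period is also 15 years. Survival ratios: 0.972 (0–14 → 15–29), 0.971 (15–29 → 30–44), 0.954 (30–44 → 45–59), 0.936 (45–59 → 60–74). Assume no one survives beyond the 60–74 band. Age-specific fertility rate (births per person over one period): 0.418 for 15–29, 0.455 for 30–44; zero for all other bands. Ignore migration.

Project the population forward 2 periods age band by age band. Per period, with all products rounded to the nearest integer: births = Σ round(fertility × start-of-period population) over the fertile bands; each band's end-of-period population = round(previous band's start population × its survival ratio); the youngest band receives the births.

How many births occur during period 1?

Numbering the bands 1..5 from youngest to oldest:
Period 1.
Births: 1140 × 0.418 = 477, 1050 × 0.455 = 478 → total 955
Band 2: 2010 × 0.972 = 1954
Band 3: 1140 × 0.971 = 1107
Band 4: 1050 × 0.954 = 1002
Band 5: 2250 × 0.936 = 2106
Population now: 0–14=955, 15–29=1954, 30–44=1107, 45–59=1002, 60–74=2106

955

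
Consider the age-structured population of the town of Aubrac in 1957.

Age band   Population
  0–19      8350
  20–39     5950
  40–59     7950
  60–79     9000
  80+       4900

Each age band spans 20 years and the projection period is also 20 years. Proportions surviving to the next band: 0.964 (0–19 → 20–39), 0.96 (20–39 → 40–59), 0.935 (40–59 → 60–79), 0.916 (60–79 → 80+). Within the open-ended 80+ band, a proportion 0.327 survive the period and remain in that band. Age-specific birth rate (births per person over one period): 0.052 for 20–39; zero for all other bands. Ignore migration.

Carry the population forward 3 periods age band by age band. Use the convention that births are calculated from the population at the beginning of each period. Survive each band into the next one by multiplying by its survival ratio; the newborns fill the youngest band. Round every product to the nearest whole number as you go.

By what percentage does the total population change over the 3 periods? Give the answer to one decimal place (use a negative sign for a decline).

Period 1:
Births: 5950 × 0.052 = 309
20–39: 8350 × 0.964 = 8049
40–59: 5950 × 0.96 = 5712
60–79: 7950 × 0.935 = 7433
80+: 9000 × 0.916 + 4900 × 0.327 = 8244 + 1602 = 9846
Population now: 0–19=309, 20–39=8049, 40–59=5712, 60–79=7433, 80+=9846
Period 2:
Births: 8049 × 0.052 = 419
20–39: 309 × 0.964 = 298
40–59: 8049 × 0.96 = 7727
60–79: 5712 × 0.935 = 5341
80+: 7433 × 0.916 + 9846 × 0.327 = 6809 + 3220 = 10029
Population now: 0–19=419, 20–39=298, 40–59=7727, 60–79=5341, 80+=10029
Period 3:
Births: 298 × 0.052 = 15
20–39: 419 × 0.964 = 404
40–59: 298 × 0.96 = 286
60–79: 7727 × 0.935 = 7225
80+: 5341 × 0.916 + 10029 × 0.327 = 4892 + 3279 = 8171
Population now: 0–19=15, 20–39=404, 40–59=286, 60–79=7225, 80+=8171
Total: 36150 → 16101; change = -20049; percentage change = -55.5%

-55.5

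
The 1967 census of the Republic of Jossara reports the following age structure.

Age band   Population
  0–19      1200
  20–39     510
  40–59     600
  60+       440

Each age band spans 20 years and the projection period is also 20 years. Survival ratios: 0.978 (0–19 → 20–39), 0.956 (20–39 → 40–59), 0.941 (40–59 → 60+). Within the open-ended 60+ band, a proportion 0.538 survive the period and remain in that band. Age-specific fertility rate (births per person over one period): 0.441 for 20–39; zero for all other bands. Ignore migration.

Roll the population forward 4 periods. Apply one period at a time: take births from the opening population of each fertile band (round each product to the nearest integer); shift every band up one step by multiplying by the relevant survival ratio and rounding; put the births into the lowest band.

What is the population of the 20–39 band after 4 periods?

95

Let band 1 be 0–19 through band 4 = 60+.
Period 1.
Births: 510 × 0.441 = 225
Band 2: 1200 × 0.978 = 1174
Band 3: 510 × 0.956 = 488
Band 4: 600 × 0.941 + 440 × 0.538 = 565 + 237 = 802
End of period: [225, 1174, 488, 802]
Period 2.
Births: 1174 × 0.441 = 518
Band 2: 225 × 0.978 = 220
Band 3: 1174 × 0.956 = 1122
Band 4: 488 × 0.941 + 802 × 0.538 = 459 + 431 = 890
End of period: [518, 220, 1122, 890]
Period 3.
Births: 220 × 0.441 = 97
Band 2: 518 × 0.978 = 507
Band 3: 220 × 0.956 = 210
Band 4: 1122 × 0.941 + 890 × 0.538 = 1056 + 479 = 1535
End of period: [97, 507, 210, 1535]
Period 4.
Births: 507 × 0.441 = 224
Band 2: 97 × 0.978 = 95
Band 3: 507 × 0.956 = 485
Band 4: 210 × 0.941 + 1535 × 0.538 = 198 + 826 = 1024
End of period: [224, 95, 485, 1024]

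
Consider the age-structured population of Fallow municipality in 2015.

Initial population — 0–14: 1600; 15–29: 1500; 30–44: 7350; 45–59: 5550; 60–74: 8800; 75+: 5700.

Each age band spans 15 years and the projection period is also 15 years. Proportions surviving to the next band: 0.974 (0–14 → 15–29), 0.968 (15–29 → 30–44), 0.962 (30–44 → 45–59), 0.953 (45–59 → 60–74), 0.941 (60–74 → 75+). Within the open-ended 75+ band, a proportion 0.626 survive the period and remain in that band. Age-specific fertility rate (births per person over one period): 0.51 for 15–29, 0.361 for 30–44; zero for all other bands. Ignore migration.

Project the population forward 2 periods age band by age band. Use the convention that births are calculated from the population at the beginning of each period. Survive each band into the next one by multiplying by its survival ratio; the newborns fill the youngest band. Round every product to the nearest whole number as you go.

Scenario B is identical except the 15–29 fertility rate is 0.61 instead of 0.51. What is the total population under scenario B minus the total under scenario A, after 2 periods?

301

— Period 1 —
Births: 1500 * 0.51 = 765 ; 7350 * 0.361 = 2653 → total 3418
15–29: 1600 * 0.974 = 1558
30–44: 1500 * 0.968 = 1452
45–59: 7350 * 0.962 = 7071
60–74: 5550 * 0.953 = 5289
75+: 8800 * 0.941 + 5700 * 0.626 = 8281 + 3568 = 11849
Giving 3418 / 1558 / 1452 / 7071 / 5289 / 11849.
— Period 2 —
Births: 1558 * 0.51 = 795 ; 1452 * 0.361 = 524 → total 1319
15–29: 3418 * 0.974 = 3329
30–44: 1558 * 0.968 = 1508
45–59: 1452 * 0.962 = 1397
60–74: 7071 * 0.953 = 6739
75+: 5289 * 0.941 + 11849 * 0.626 = 4977 + 7417 = 12394
Giving 1319 / 3329 / 1508 / 1397 / 6739 / 12394.
Scenario A total after 2 periods: 26686
Scenario B projection —
— Period 1 —
Births: 1500 * 0.61 = 915 ; 7350 * 0.361 = 2653 → total 3568
15–29: 1600 * 0.974 = 1558
30–44: 1500 * 0.968 = 1452
45–59: 7350 * 0.962 = 7071
60–74: 5550 * 0.953 = 5289
75+: 8800 * 0.941 + 5700 * 0.626 = 8281 + 3568 = 11849
Giving 3568 / 1558 / 1452 / 7071 / 5289 / 11849.
— Period 2 —
Births: 1558 * 0.61 = 950 ; 1452 * 0.361 = 524 → total 1474
15–29: 3568 * 0.974 = 3475
30–44: 1558 * 0.968 = 1508
45–59: 1452 * 0.962 = 1397
60–74: 7071 * 0.953 = 6739
75+: 5289 * 0.941 + 11849 * 0.626 = 4977 + 7417 = 12394
Giving 1474 / 3475 / 1508 / 1397 / 6739 / 12394.
Scenario B total after 2 periods: 26987
Difference B − A = 26987 − 26686 = 301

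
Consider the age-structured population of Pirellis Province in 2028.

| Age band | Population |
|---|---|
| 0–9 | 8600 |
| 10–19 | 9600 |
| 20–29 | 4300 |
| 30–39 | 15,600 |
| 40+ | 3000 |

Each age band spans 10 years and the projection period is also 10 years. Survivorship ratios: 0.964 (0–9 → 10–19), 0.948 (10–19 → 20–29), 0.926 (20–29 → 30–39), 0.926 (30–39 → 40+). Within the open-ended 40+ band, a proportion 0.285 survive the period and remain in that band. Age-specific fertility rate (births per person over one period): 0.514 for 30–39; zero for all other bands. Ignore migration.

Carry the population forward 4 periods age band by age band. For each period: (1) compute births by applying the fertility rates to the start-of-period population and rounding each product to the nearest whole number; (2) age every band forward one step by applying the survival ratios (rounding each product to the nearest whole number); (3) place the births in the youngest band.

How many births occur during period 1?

Let group 1 be 0–9 through group 5 = 40+.
Period 1:
Births: 15600 × 0.514 = 8018
Group 2: 8600 × 0.964 = 8290
Group 3: 9600 × 0.948 = 9101
Group 4: 4300 × 0.926 = 3982
Group 5: 15600 × 0.926 + 3000 × 0.285 = 14446 + 855 = 15301
→ [8018, 8290, 9101, 3982, 15301]

8018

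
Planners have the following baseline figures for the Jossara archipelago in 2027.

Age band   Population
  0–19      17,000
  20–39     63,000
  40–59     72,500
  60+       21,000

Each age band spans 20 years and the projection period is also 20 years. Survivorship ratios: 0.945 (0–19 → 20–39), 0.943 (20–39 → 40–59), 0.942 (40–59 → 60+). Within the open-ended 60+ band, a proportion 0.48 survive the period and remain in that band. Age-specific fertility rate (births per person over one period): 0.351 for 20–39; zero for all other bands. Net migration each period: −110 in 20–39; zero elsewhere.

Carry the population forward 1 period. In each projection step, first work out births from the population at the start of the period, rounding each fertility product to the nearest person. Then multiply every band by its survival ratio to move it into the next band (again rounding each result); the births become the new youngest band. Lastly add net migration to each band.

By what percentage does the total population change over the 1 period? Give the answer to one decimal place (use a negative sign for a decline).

1.4

(Groups numbered youngest = 1 to oldest = 4.)
— Period 1 —
Births: 63000 × 0.351 = 22113
Group 2: 17000 × 0.945 = 16065
Group 3: 63000 × 0.943 = 59409
Group 4: 72500 × 0.942 + 21000 × 0.48 = 68295 + 10080 = 78375
Net migration: Group 2 − 110 → 15955
Giving 22113 / 15955 / 59409 / 78375.
Total: 173500 → 175852; change = 2352; percentage change = 1.4%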